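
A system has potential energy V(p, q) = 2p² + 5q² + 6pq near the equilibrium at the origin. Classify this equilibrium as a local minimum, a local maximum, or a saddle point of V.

The Hessian at the origin is H = [[4, 6], [6, 10]].
det H = 4·10 − (6)² = 4 > 0 and H[1,1] = 4 > 0, so H is positive definite.
Therefore the origin is a local minimum.

local minimum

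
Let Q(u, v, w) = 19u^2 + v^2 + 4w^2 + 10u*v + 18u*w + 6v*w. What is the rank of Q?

3

Write A = [[19, 5, 9], [5, 1, 3], [9, 3, 4]].
Symmetric row and column elimination reduces A to a congruent diagonal form with pivots 19, -6/19, 1.
So there are 2 positive, 1 negative pivots.
The rank is the number of nonzero pivots: 3.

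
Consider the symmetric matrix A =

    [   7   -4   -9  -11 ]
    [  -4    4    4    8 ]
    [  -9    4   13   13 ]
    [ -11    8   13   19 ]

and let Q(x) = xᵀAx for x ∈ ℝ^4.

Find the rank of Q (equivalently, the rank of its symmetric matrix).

3

Congruent diagonalization of A (simultaneous row and column reduction) yields pivots 7, 12/7, 2/3, 0.
So there are 3 positive, 1 zero pivots.
The rank is the number of nonzero pivots: 3.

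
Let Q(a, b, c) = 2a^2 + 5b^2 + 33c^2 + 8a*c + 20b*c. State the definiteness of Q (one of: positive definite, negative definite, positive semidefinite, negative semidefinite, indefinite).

The symmetric matrix is A = [[2, 0, 4], [0, 5, 10], [4, 10, 33]].
Symmetric row and column elimination reduces A to a congruent diagonal form with pivots 2, 5, 5.
That gives 3 positive pivots.
Hence Q is positive definite.

positive definite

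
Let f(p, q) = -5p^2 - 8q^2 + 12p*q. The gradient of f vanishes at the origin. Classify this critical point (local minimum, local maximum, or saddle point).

The Hessian at the origin is H = [[-10, 12], [12, -16]].
det H = -10·-16 − (12)² = 16 > 0 and H[1,1] = -10 < 0, so H is negative definite.
Therefore the origin is a local maximum.

local maximum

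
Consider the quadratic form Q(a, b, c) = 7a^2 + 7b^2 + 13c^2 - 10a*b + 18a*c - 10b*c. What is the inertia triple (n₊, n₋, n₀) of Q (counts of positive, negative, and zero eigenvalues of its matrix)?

The symmetric matrix is A = [[7, -5, 9], [-5, 7, -5], [9, -5, 13]].
An LDLᵀ factorisation of A has diagonal entries 7, 24/7, 5/6.
Counting signs: 3 positive.

(3, 0, 0)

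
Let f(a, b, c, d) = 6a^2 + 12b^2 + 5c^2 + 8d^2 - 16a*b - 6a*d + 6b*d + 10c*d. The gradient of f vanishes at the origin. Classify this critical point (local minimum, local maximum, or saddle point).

The Hessian at the origin is H = [[12, -16, 0, -6], [-16, 24, 0, 6], [0, 0, 10, 10], [-6, 6, 10, 16]].
Congruent diagonalization of H (simultaneous row and column reduction) yields pivots 12, 8/3, 10, 3/2.
That gives 4 positive pivots.
H is positive definite, so the origin is a strict local minimum.

local minimum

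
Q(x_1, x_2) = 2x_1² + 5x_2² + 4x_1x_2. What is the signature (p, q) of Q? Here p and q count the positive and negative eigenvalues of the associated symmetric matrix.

The symmetric matrix is A = [[2, 2], [2, 5]].
Applying the same elementary operations to the rows and columns of A produces a congruent diagonal matrix with entries 2, 3.
So there are 2 positive pivots.

(2, 0)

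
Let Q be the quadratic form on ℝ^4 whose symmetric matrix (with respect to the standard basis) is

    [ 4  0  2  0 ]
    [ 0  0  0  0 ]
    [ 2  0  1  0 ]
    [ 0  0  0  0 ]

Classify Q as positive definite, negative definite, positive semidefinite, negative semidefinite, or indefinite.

positive semidefinite

Symmetric row and column elimination reduces A to a congruent diagonal form with pivots 4, 0, 0, 0.
Counting signs: 1 positive, 3 zero.
Hence Q is positive semidefinite.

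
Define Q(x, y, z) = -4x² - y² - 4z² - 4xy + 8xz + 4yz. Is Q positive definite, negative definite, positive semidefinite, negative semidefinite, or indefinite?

negative semidefinite

The associated matrix is A = [[-4, -2, 4], [-2, -1, 2], [4, 2, -4]].
Congruent diagonalization of A (simultaneous row and column reduction) yields pivots -4, 0, 0.
So there are 1 negative, 2 zero pivots.
Hence Q is negative semidefinite.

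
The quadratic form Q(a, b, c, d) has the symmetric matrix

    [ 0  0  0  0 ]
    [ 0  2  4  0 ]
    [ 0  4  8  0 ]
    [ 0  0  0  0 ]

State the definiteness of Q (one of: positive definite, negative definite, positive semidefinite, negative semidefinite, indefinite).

Congruent diagonalization of A (simultaneous row and column reduction) yields pivots 0, 2, 0, 0.
So there are 1 positive, 3 zero pivots.
Hence Q is positive semidefinite.

positive semidefinite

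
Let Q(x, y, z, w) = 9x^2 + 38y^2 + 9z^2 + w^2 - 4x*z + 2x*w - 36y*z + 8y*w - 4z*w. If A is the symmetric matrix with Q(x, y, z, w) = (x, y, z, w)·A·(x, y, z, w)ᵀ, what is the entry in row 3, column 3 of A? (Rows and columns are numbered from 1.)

9

The coefficient of z^2 in Q is 9, and that is exactly A[3,3].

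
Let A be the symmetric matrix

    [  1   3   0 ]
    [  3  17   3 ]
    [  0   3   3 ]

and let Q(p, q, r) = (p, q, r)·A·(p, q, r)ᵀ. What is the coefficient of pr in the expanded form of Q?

The coefficient of pr is A[1,3] + A[3,1] = 2·0 = 0.

0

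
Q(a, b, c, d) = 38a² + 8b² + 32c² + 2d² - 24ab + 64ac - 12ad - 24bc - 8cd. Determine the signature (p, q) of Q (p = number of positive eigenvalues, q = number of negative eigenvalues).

(4, 0)

The associated matrix is A = [[38, -12, 32, -6], [-12, 8, -12, 0], [32, -12, 32, -4], [-6, 0, -4, 2]].
Symmetric row and column elimination reduces A to a congruent diagonal form with pivots 38, 80/19, 21/5, 4/21.
So there are 4 positive pivots.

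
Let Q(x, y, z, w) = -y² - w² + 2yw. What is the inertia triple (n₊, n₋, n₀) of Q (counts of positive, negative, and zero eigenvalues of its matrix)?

(0, 1, 3)

The symmetric matrix is A = [[0, 0, 0, 0], [0, -1, 0, 1], [0, 0, 0, 0], [0, 1, 0, -1]].
Applying the same elementary operations to the rows and columns of A produces a congruent diagonal matrix with entries 0, -1, 0, 0.
Counting signs: 1 negative, 3 zero.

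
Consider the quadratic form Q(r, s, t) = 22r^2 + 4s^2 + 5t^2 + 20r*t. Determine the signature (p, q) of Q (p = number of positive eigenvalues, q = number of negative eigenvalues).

(3, 0)

Write A = [[22, 0, 10], [0, 4, 0], [10, 0, 5]].
Row-reducing A symmetrically gives the diagonal entries 22, 4, 5/11.
That gives 3 positive pivots.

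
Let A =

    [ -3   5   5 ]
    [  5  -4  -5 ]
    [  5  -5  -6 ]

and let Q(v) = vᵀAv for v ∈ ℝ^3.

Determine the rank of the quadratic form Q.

Symmetric row and column elimination reduces A to a congruent diagonal form with pivots -3, 13/3, -3/13.
Counting signs: 1 positive, 2 negative.
The rank is the number of nonzero pivots: 3.

3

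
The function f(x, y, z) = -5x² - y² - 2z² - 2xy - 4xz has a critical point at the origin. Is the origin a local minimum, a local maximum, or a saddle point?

local maximum

The Hessian at the origin is H = [[-10, -2, -4], [-2, -2, 0], [-4, 0, -4]].
Applying the same elementary operations to the rows and columns of H produces a congruent diagonal matrix with entries -10, -8/5, -2.
So there are 3 negative pivots.
H is negative definite, so the origin is a strict local maximum.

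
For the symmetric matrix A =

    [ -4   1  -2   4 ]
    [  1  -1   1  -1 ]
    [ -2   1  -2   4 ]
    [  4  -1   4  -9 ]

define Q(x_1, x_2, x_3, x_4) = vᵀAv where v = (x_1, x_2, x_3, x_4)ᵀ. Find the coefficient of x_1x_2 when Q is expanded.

2

The coefficient of x_1x_2 is A[1,2] + A[2,1] = 2·1 = 2.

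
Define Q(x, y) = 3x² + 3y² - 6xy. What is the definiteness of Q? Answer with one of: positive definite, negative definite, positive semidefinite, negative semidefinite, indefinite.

Write A = [[3, -3], [-3, 3]].
Symmetric row and column elimination reduces A to a congruent diagonal form with pivots 3, 0.
That gives 1 positive, 1 zero pivots.
Hence Q is positive semidefinite.

positive semidefinite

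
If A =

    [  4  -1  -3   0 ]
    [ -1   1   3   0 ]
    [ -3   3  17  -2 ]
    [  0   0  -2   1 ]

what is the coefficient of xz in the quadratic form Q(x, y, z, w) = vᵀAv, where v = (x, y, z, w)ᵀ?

The coefficient of xz is A[1,3] + A[3,1] = 2·(-3) = -6.

-6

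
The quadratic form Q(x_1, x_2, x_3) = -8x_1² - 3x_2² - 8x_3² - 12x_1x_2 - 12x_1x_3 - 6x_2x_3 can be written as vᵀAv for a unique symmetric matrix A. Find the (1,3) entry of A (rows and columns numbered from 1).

The coefficient of x_1·x_3 in Q is -12. For a symmetric A this equals A[1,3] + A[3,1] = 2·A[1,3].
So A[1,3] = -12/2 = -6.

-6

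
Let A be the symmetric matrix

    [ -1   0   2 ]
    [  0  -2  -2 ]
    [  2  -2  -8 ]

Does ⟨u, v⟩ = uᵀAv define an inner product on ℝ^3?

no

Row-reducing A symmetrically gives the diagonal entries -1, -2, -2.
So there are 3 negative pivots.
Hence Q is negative definite.
⟨·,·⟩ is an inner product exactly when A is positive definite.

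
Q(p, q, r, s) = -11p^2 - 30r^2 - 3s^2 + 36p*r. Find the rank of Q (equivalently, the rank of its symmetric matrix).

The symmetric matrix is A = [[-11, 0, 18, 0], [0, 0, 0, 0], [18, 0, -30, 0], [0, 0, 0, -3]].
Applying the same elementary operations to the rows and columns of A produces a congruent diagonal matrix with entries -11, 0, -6/11, -3.
That gives 3 negative, 1 zero pivots.
The rank is the number of nonzero pivots: 3.

3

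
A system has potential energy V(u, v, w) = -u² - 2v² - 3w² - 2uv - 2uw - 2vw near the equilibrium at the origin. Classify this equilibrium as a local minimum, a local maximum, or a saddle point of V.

The Hessian at the origin is H = [[-2, -2, -2], [-2, -4, -2], [-2, -2, -6]].
Congruent diagonalization of H (simultaneous row and column reduction) yields pivots -2, -2, -4.
That gives 3 negative pivots.
H is negative definite, so the origin is a strict local maximum.

local maximum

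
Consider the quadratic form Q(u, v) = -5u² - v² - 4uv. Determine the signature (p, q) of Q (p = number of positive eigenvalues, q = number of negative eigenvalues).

(0, 2)

Write A = [[-5, -2], [-2, -1]].
An LDLᵀ factorisation of A has diagonal entries -5, -1/5.
Counting signs: 2 negative.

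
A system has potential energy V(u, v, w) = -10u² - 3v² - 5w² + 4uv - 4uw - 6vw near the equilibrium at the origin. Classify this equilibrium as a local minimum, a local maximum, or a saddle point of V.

local maximum

The Hessian at the origin is H = [[-20, 4, -4], [4, -6, -6], [-4, -6, -10]].
Symmetric row and column elimination reduces H to a congruent diagonal form with pivots -20, -26/5, -4/13.
That gives 3 negative pivots.
H is negative definite, so the origin is a strict local maximum.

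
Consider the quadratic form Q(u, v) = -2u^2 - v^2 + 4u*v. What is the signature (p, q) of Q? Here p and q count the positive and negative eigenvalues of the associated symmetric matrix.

The symmetric matrix is A = [[-2, 2], [2, -1]].
Symmetric row and column elimination reduces A to a congruent diagonal form with pivots -2, 1.
That gives 1 positive, 1 negative pivots.

(1, 1)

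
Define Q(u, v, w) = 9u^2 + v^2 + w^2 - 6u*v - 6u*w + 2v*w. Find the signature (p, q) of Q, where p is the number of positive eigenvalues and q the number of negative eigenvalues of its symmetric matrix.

The associated matrix is A = [[9, -3, -3], [-3, 1, 1], [-3, 1, 1]].
Row-reducing A symmetrically gives the diagonal entries 9, 0, 0.
Counting signs: 1 positive, 2 zero.

(1, 0)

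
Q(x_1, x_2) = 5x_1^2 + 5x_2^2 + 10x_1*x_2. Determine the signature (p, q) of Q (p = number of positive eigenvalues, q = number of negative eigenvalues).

The associated matrix is A = [[5, 5], [5, 5]].
Symmetric row and column elimination reduces A to a congruent diagonal form with pivots 5, 0.
So there are 1 positive, 1 zero pivots.

(1, 0)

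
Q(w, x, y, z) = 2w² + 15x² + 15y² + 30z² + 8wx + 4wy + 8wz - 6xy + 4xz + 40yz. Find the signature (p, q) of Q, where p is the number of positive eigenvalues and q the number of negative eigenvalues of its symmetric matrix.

(4, 0)

The associated matrix is A = [[2, 4, 2, 4], [4, 15, -3, 2], [2, -3, 15, 20], [4, 2, 20, 30]].
An LDLᵀ factorisation of A has diagonal entries 2, 7, 6, 4/21.
That gives 4 positive pivots.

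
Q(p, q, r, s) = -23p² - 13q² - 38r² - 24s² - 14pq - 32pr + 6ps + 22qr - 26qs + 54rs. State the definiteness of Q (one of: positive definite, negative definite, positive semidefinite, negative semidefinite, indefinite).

The symmetric matrix of Q is A = [[-23, -7, -16, 3], [-7, -13, 11, -13], [-16, 11, -38, 27], [3, -13, 27, -24]].
Leading principal minors: Δ_1 = -23, Δ_2 = 250, Δ_3 = -925, Δ_4 = 75.
The signs alternate starting with Δ_1 < 0, so by Sylvester's criterion Q is negative definite.

negative definite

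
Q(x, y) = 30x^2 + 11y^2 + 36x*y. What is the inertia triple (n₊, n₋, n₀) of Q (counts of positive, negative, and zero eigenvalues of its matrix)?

The symmetric matrix is A = [[30, 18], [18, 11]].
Symmetric row and column elimination reduces A to a congruent diagonal form with pivots 30, 1/5.
Counting signs: 2 positive.

(2, 0, 0)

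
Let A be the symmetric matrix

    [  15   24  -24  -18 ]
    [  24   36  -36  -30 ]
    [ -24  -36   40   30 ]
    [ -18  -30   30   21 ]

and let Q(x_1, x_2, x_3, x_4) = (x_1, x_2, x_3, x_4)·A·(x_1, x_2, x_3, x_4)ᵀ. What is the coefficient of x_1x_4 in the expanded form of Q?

The coefficient of x_1x_4 is A[1,4] + A[4,1] = 2·(-18) = -36.

-36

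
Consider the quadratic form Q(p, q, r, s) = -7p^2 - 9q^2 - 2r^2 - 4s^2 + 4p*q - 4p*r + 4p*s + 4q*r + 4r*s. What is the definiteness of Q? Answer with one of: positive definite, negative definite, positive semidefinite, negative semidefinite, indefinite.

negative definite

The associated matrix is A = [[-7, 2, -2, 2], [2, -9, 2, 0], [-2, 2, -2, 2], [2, 0, 2, -4]].
An LDLᵀ factorisation of A has diagonal entries -7, -59/7, -70/59, -10/7.
That gives 4 negative pivots.
Hence Q is negative definite.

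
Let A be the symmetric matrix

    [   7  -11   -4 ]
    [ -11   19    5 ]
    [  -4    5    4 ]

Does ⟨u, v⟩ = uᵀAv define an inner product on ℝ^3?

yes

Congruent diagonalization of A (simultaneous row and column reduction) yields pivots 7, 12/7, 3/4.
So there are 3 positive pivots.
Hence Q is positive definite.
⟨·,·⟩ is an inner product exactly when A is positive definite.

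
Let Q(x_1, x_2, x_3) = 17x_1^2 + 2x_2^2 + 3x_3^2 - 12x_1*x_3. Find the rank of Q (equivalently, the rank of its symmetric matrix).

The symmetric matrix is A = [[17, 0, -6], [0, 2, 0], [-6, 0, 3]].
Row-reducing A symmetrically gives the diagonal entries 17, 2, 15/17.
Counting signs: 3 positive.
The rank is the number of nonzero pivots: 3.

3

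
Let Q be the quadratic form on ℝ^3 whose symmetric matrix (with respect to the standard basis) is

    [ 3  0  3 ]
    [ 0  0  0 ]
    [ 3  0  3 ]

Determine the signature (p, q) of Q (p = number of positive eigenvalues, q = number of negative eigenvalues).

Applying the same elementary operations to the rows and columns of A produces a congruent diagonal matrix with entries 3, 0, 0.
Counting signs: 1 positive, 2 zero.

(1, 0)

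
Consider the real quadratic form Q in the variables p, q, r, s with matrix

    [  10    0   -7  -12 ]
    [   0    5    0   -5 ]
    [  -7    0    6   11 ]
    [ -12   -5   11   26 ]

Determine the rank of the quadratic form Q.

4

Congruent diagonalization of A (simultaneous row and column reduction) yields pivots 10, 5, 11/10, 5/11.
That gives 4 positive pivots.
The rank is the number of nonzero pivots: 4.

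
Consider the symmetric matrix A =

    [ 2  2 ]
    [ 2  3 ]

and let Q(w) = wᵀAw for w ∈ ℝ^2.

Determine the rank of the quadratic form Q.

Row-reducing A symmetrically gives the diagonal entries 2, 1.
That gives 2 positive pivots.
The rank is the number of nonzero pivots: 2.

2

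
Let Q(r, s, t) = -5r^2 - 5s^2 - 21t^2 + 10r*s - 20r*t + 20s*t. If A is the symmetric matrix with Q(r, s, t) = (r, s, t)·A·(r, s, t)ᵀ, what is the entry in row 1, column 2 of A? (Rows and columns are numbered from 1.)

5

The coefficient of r·s in Q is 10. For a symmetric A this equals A[1,2] + A[2,1] = 2·A[1,2].
So A[1,2] = 10/2 = 5.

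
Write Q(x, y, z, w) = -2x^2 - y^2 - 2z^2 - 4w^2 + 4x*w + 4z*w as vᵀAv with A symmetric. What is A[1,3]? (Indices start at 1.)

The coefficient of x·z in Q is 0. For a symmetric A this equals A[1,3] + A[3,1] = 2·A[1,3].
So A[1,3] = 0/2 = 0.

0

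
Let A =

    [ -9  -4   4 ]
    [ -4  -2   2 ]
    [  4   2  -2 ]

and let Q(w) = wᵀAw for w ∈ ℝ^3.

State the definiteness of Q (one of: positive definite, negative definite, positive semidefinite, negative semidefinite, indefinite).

negative semidefinite

Symmetric row and column elimination reduces A to a congruent diagonal form with pivots -9, -2/9, 0.
Counting signs: 2 negative, 1 zero.
Hence Q is negative semidefinite.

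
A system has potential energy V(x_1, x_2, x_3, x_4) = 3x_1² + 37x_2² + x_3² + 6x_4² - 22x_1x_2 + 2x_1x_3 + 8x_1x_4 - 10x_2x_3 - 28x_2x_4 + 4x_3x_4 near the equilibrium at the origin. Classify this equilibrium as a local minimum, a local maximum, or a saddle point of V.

The Hessian at the origin is H = [[6, -22, 2, 8], [-22, 74, -10, -28], [2, -10, 2, 4], [8, -28, 4, 12]].
Symmetric row and column elimination reduces H to a congruent diagonal form with pivots 6, -20/3, 12/5, 4/3.
So there are 3 positive, 1 negative pivots.
H is indefinite, so the origin is a saddle point.

saddle point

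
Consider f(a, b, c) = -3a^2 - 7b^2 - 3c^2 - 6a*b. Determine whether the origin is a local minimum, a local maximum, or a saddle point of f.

The Hessian at the origin is H = [[-6, -6, 0], [-6, -14, 0], [0, 0, -6]].
Congruent diagonalization of H (simultaneous row and column reduction) yields pivots -6, -8, -6.
Counting signs: 3 negative.
H is negative definite, so the origin is a strict local maximum.

local maximum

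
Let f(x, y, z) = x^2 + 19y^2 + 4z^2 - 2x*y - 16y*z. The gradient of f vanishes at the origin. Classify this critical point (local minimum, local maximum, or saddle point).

The Hessian at the origin is H = [[2, -2, 0], [-2, 38, -16], [0, -16, 8]].
Applying the same elementary operations to the rows and columns of H produces a congruent diagonal matrix with entries 2, 36, 8/9.
So there are 3 positive pivots.
H is positive definite, so the origin is a strict local minimum.

local minimum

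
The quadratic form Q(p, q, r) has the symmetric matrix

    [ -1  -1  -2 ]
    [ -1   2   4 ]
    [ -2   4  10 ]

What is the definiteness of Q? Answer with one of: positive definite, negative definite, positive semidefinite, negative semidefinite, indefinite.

indefinite

Symmetric row and column elimination reduces A to a congruent diagonal form with pivots -1, 3, 2.
So there are 2 positive, 1 negative pivots.
Hence Q is indefinite.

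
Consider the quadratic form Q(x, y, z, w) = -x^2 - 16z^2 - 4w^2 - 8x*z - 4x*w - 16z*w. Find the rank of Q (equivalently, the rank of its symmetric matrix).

Write A = [[-1, 0, -4, -2], [0, 0, 0, 0], [-4, 0, -16, -8], [-2, 0, -8, -4]].
Applying the same elementary operations to the rows and columns of A produces a congruent diagonal matrix with entries -1, 0, 0, 0.
That gives 1 negative, 3 zero pivots.
The rank is the number of nonzero pivots: 1.

1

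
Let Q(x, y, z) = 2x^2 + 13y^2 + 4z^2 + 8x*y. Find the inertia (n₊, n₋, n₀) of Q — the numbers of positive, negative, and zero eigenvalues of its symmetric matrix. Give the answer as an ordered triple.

(3, 0, 0)

Write A = [[2, 4, 0], [4, 13, 0], [0, 0, 4]].
Row-reducing A symmetrically gives the diagonal entries 2, 5, 4.
That gives 3 positive pivots.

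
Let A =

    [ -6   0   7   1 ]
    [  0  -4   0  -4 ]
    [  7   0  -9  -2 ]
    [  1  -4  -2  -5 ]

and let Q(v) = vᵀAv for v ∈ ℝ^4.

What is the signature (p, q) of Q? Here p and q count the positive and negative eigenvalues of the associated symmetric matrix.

Applying the same elementary operations to the rows and columns of A produces a congruent diagonal matrix with entries -6, -4, -5/6, 0.
Counting signs: 3 negative, 1 zero.

(0, 3)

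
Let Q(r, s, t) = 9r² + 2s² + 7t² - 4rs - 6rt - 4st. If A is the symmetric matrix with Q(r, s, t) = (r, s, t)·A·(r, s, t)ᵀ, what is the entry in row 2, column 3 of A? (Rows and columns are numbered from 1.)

The coefficient of s·t in Q is -4. For a symmetric A this equals A[2,3] + A[3,2] = 2·A[2,3].
So A[2,3] = -4/2 = -2.

-2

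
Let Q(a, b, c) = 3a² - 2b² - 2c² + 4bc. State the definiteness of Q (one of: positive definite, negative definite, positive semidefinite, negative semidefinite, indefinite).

indefinite

The symmetric matrix is A = [[3, 0, 0], [0, -2, 2], [0, 2, -2]].
Row-reducing A symmetrically gives the diagonal entries 3, -2, 0.
So there are 1 positive, 1 negative, 1 zero pivots.
Hence Q is indefinite.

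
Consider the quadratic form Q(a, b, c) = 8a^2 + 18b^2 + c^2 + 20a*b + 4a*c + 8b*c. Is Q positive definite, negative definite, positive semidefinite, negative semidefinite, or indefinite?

The symmetric matrix of Q is A = [[8, 10, 2], [10, 18, 4], [2, 4, 1]].
Leading principal minors: Δ_1 = 8, Δ_2 = 44, Δ_3 = 4.
All leading principal minors are positive, so by Sylvester's criterion Q is positive definite.

positive definite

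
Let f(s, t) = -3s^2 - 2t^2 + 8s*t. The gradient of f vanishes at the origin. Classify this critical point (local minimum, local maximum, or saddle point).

saddle point

The Hessian at the origin is H = [[-6, 8], [8, -4]].
det H = -6·-4 − (8)² = -40 < 0, so H is indefinite.
Therefore the origin is a saddle point.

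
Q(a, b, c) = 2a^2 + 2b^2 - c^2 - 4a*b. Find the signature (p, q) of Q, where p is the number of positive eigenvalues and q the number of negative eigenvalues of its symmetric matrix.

(1, 1)

The associated matrix is A = [[2, -2, 0], [-2, 2, 0], [0, 0, -1]].
Congruent diagonalization of A (simultaneous row and column reduction) yields pivots 2, 0, -1.
So there are 1 positive, 1 negative, 1 zero pivots.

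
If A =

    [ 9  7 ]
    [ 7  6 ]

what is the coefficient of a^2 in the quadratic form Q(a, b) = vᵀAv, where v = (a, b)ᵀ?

The coefficient of a^2 is the diagonal entry A[1,1] = 9.

9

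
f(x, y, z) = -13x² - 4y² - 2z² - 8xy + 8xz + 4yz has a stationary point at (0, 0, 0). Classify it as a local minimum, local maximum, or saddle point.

The Hessian at the origin is H = [[-26, -8, 8], [-8, -8, 4], [8, 4, -4]].
Symmetric row and column elimination reduces H to a congruent diagonal form with pivots -26, -72/13, -10/9.
So there are 3 negative pivots.
H is negative definite, so the origin is a strict local maximum.

local maximum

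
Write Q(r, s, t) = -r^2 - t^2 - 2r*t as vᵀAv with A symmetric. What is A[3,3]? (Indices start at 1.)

The coefficient of t^2 in Q is -1, and that is exactly A[3,3].

-1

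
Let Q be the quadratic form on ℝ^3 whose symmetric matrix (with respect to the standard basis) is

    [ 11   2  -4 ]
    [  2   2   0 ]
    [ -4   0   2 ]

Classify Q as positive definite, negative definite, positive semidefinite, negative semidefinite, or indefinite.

positive definite

Leading principal minors: Δ_1 = 11, Δ_2 = 18, Δ_3 = 4.
All leading principal minors are positive, so by Sylvester's criterion Q is positive definite.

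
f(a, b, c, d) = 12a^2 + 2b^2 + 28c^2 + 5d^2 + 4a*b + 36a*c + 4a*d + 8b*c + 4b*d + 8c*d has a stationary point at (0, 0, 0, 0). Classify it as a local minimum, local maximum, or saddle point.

The Hessian at the origin is H = [[24, 4, 36, 4], [4, 4, 8, 4], [36, 8, 56, 8], [4, 4, 8, 10]].
Congruent diagonalization of H (simultaneous row and column reduction) yields pivots 24, 10/3, 4/5, 6.
So there are 4 positive pivots.
H is positive definite, so the origin is a strict local minimum.

local minimum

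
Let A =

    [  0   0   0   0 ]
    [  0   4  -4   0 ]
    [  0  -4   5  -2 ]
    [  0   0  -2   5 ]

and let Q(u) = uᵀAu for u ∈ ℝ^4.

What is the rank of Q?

Symmetric row and column elimination reduces A to a congruent diagonal form with pivots 0, 4, 1, 1.
So there are 3 positive, 1 zero pivots.
The rank is the number of nonzero pivots: 3.

3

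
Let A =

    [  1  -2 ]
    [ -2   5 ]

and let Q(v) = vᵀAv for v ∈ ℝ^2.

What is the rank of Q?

Symmetric row and column elimination reduces A to a congruent diagonal form with pivots 1, 1.
Counting signs: 2 positive.
The rank is the number of nonzero pivots: 2.

2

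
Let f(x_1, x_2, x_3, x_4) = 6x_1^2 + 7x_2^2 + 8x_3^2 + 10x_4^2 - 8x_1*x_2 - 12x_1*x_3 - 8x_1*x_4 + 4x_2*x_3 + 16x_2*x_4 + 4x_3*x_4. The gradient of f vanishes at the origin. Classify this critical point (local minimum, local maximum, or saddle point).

local minimum

The Hessian at the origin is H = [[12, -8, -12, -8], [-8, 14, 4, 16], [-12, 4, 16, 4], [-8, 16, 4, 20]].
Symmetric row and column elimination reduces H to a congruent diagonal form with pivots 12, 26/3, 28/13, 8/7.
So there are 4 positive pivots.
H is positive definite, so the origin is a strict local minimum.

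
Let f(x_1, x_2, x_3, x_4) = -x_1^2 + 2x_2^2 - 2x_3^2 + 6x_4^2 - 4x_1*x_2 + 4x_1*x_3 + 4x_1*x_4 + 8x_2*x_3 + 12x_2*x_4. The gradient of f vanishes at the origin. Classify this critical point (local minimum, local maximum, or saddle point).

The Hessian at the origin is H = [[-2, -4, 4, 4], [-4, 4, 8, 12], [4, 8, -4, 0], [4, 12, 0, 12]].
Applying the same elementary operations to the rows and columns of H produces a congruent diagonal matrix with entries -2, 12, 4, 8/3.
So there are 3 positive, 1 negative pivots.
H is indefinite, so the origin is a saddle point.

saddle point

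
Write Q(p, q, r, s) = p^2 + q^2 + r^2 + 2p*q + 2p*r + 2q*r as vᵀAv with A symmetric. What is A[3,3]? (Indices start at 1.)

The coefficient of r^2 in Q is 1, and that is exactly A[3,3].

1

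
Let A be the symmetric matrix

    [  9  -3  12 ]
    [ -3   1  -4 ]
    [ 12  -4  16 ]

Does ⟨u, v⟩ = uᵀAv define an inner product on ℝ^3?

no

Symmetric row and column elimination reduces A to a congruent diagonal form with pivots 9, 0, 0.
So there are 1 positive, 2 zero pivots.
Hence Q is positive semidefinite.
⟨·,·⟩ is an inner product exactly when A is positive definite.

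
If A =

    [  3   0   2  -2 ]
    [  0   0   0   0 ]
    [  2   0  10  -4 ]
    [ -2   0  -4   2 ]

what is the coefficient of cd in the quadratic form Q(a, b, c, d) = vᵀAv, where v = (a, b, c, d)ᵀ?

-8

The coefficient of cd is A[3,4] + A[4,3] = 2·(-4) = -8.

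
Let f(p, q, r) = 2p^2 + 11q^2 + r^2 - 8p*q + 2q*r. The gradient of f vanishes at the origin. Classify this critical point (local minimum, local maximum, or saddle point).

The Hessian at the origin is H = [[4, -8, 0], [-8, 22, 2], [0, 2, 2]].
Row-reducing H symmetrically gives the diagonal entries 4, 6, 4/3.
Counting signs: 3 positive.
H is positive definite, so the origin is a strict local minimum.

local minimum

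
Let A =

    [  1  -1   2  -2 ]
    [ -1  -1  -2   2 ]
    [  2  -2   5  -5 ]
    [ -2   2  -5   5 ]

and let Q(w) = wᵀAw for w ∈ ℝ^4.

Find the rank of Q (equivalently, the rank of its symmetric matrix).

Congruent diagonalization of A (simultaneous row and column reduction) yields pivots 1, -2, 1, 0.
Counting signs: 2 positive, 1 negative, 1 zero.
The rank is the number of nonzero pivots: 3.

3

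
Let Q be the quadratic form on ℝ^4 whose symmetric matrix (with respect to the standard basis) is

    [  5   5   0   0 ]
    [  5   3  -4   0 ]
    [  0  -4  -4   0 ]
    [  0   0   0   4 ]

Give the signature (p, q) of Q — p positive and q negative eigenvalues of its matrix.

(3, 1)

An LDLᵀ factorisation of A has diagonal entries 5, -2, 4, 4.
That gives 3 positive, 1 negative pivots.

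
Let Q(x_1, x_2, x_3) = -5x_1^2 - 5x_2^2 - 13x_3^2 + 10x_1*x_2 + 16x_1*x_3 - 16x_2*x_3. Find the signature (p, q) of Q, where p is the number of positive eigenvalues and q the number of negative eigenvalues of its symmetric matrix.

The associated matrix is A = [[-5, 5, 8], [5, -5, -8], [8, -8, -13]].
Congruent diagonalization of A (simultaneous row and column reduction) yields pivots -5, 0, -1/5.
So there are 2 negative, 1 zero pivots.

(0, 2)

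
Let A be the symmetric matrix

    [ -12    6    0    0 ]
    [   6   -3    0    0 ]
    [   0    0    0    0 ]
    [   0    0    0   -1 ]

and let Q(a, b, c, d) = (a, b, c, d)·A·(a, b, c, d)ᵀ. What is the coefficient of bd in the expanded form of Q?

0

The coefficient of bd is A[2,4] + A[4,2] = 2·0 = 0.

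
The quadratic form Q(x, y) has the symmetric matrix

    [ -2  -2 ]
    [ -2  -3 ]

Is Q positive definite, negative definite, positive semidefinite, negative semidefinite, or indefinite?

negative definite

Leading principal minors: Δ_1 = -2, Δ_2 = 2.
The signs alternate starting with Δ_1 < 0, so by Sylvester's criterion Q is negative definite.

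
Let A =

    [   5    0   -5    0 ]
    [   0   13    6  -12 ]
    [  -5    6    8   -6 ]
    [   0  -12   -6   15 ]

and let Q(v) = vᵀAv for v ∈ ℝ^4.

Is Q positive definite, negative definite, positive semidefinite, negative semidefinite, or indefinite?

positive definite

Leading principal minors: Δ_1 = 5, Δ_2 = 65, Δ_3 = 15, Δ_4 = 45.
All leading principal minors are positive, so by Sylvester's criterion Q is positive definite.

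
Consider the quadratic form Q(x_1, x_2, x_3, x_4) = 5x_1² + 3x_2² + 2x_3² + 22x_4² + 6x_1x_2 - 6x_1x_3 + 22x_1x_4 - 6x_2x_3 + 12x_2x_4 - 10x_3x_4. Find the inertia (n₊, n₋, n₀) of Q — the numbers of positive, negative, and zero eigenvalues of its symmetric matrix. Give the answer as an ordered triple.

The associated matrix is A = [[5, 3, -3, 11], [3, 3, -3, 6], [-3, -3, 2, -5], [11, 6, -5, 22]].
An LDLᵀ factorisation of A has diagonal entries 5, 6/5, -1, -3/2.
That gives 2 positive, 2 negative pivots.

(2, 2, 0)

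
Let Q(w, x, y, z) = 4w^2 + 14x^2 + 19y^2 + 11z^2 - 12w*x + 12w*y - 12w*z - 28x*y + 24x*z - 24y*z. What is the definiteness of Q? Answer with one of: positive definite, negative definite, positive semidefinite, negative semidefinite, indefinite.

The symmetric matrix of Q is A = [[4, -6, 6, -6], [-6, 14, -14, 12], [6, -14, 19, -12], [-6, 12, -12, 11]].
Leading principal minors: Δ_1 = 4, Δ_2 = 20, Δ_3 = 100, Δ_4 = 20.
All leading principal minors are positive, so by Sylvester's criterion Q is positive definite.

positive definite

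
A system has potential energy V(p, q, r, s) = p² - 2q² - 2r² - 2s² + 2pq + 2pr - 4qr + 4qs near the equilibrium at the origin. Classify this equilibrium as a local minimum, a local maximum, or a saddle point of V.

The Hessian at the origin is H = [[2, 2, 2, 0], [2, -4, -4, 4], [2, -4, -4, 0], [0, 4, 0, -4]].
H is indefinite, so the origin is a saddle point.

saddle point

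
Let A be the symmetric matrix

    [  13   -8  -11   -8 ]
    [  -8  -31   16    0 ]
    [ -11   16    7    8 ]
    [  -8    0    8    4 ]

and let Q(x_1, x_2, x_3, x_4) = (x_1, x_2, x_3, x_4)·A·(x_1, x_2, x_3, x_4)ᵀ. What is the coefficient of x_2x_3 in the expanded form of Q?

The coefficient of x_2x_3 is A[2,3] + A[3,2] = 2·16 = 32.

32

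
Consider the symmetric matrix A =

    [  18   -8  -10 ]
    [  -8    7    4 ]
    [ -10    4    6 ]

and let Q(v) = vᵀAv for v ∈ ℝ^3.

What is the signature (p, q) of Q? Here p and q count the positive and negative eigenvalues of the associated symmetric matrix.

(3, 0)

Congruent diagonalization of A (simultaneous row and column reduction) yields pivots 18, 31/9, 12/31.
So there are 3 positive pivots.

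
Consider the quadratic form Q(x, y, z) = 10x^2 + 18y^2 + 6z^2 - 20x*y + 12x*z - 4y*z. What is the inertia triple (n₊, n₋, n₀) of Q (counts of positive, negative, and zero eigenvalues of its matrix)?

(3, 0, 0)

Write A = [[10, -10, 6], [-10, 18, -2], [6, -2, 6]].
Symmetric row and column elimination reduces A to a congruent diagonal form with pivots 10, 8, 2/5.
That gives 3 positive pivots.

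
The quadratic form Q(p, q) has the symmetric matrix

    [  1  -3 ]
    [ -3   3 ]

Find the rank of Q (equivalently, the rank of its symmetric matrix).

Congruent diagonalization of A (simultaneous row and column reduction) yields pivots 1, -6.
Counting signs: 1 positive, 1 negative.
The rank is the number of nonzero pivots: 2.

2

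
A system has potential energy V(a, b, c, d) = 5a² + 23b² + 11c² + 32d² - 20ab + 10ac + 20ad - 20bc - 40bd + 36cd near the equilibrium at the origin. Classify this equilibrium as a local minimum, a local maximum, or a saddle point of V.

The Hessian at the origin is H = [[10, -20, 10, 20], [-20, 46, -20, -40], [10, -20, 22, 36], [20, -40, 36, 64]].
Applying the same elementary operations to the rows and columns of H produces a congruent diagonal matrix with entries 10, 6, 12, 8/3.
That gives 4 positive pivots.
H is positive definite, so the origin is a strict local minimum.

local minimum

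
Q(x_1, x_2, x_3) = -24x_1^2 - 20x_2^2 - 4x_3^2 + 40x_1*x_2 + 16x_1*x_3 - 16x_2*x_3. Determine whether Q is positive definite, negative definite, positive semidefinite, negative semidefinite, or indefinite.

The associated matrix is A = [[-24, 20, 8], [20, -20, -8], [8, -8, -4]].
Symmetric row and column elimination reduces A to a congruent diagonal form with pivots -24, -10/3, -4/5.
So there are 3 negative pivots.
Hence Q is negative definite.

negative definite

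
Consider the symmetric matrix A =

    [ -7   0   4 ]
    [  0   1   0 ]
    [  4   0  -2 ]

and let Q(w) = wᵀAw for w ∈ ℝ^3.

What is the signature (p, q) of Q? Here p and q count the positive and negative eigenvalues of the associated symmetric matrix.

(2, 1)

An LDLᵀ factorisation of A has diagonal entries -7, 1, 2/7.
That gives 2 positive, 1 negative pivots.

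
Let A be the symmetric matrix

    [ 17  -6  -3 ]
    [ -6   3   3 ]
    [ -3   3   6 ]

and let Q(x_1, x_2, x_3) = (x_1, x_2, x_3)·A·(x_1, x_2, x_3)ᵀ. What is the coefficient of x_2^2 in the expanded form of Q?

The coefficient of x_2^2 is the diagonal entry A[2,2] = 3.

3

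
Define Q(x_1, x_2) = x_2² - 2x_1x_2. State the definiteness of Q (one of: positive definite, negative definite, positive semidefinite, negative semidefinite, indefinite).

The symmetric matrix of Q is [[0, -1], [-1, 1]].
For the 2×2 matrix [[0, -1], [-1, 1]]: det = 0·1 − (-1)² = -1, trace = 1.
det < 0 so the eigenvalues have opposite signs; the form is indefinite.

indefinite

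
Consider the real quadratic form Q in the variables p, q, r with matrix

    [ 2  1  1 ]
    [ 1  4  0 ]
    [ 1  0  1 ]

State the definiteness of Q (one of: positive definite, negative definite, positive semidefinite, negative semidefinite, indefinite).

positive definite

Leading principal minors: Δ_1 = 2, Δ_2 = 7, Δ_3 = 3.
All leading principal minors are positive, so by Sylvester's criterion Q is positive definite.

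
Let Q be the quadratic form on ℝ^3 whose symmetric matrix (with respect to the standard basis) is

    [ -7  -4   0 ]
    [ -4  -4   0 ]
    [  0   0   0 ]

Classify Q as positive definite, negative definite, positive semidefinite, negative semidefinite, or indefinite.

negative semidefinite

Applying the same elementary operations to the rows and columns of A produces a congruent diagonal matrix with entries -7, -12/7, 0.
So there are 2 negative, 1 zero pivots.
Hence Q is negative semidefinite.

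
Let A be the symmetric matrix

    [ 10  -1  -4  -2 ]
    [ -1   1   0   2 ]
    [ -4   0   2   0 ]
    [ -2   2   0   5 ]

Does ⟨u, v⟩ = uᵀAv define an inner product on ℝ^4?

yes

An LDLᵀ factorisation of A has diagonal entries 10, 9/10, 2/9, 1.
That gives 4 positive pivots.
Hence Q is positive definite.
⟨·,·⟩ is an inner product exactly when A is positive definite.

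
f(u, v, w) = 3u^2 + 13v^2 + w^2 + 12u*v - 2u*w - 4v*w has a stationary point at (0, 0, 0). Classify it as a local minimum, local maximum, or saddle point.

local minimum

The Hessian at the origin is H = [[6, 12, -2], [12, 26, -4], [-2, -4, 2]].
Row-reducing H symmetrically gives the diagonal entries 6, 2, 4/3.
So there are 3 positive pivots.
H is positive definite, so the origin is a strict local minimum.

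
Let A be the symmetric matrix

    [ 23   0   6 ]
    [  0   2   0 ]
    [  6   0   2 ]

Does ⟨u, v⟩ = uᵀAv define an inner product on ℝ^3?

Applying the same elementary operations to the rows and columns of A produces a congruent diagonal matrix with entries 23, 2, 10/23.
That gives 3 positive pivots.
Hence Q is positive definite.
⟨·,·⟩ is an inner product exactly when A is positive definite.

yes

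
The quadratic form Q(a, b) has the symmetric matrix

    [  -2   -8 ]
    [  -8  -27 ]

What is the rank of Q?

2

Row-reducing A symmetrically gives the diagonal entries -2, 5.
That gives 1 positive, 1 negative pivots.
The rank is the number of nonzero pivots: 2.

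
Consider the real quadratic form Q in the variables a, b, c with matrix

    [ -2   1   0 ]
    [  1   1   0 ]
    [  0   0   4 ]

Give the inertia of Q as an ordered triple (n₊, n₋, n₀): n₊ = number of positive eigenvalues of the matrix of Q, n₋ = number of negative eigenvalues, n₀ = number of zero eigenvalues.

(2, 1, 0)

An LDLᵀ factorisation of A has diagonal entries -2, 3/2, 4.
So there are 2 positive, 1 negative pivots.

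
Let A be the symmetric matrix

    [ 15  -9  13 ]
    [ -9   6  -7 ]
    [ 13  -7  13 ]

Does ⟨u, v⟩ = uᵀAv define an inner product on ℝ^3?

Leading principal minors: Δ_1 = 15, Δ_2 = 9, Δ_3 = 6.
All leading principal minors are positive, so by Sylvester's criterion Q is positive definite.
⟨·,·⟩ is an inner product exactly when A is positive definite.

yes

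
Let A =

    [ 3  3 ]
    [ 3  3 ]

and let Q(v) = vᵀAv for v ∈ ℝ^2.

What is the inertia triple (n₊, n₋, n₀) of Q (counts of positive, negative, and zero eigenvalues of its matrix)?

Applying the same elementary operations to the rows and columns of A produces a congruent diagonal matrix with entries 3, 0.
Counting signs: 1 positive, 1 zero.

(1, 0, 1)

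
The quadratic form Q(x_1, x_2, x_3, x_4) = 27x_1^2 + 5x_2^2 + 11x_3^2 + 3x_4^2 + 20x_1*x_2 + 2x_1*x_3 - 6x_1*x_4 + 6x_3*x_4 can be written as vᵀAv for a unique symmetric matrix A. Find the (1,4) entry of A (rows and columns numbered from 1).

The coefficient of x_1·x_4 in Q is -6. For a symmetric A this equals A[1,4] + A[4,1] = 2·A[1,4].
So A[1,4] = -6/2 = -3.

-3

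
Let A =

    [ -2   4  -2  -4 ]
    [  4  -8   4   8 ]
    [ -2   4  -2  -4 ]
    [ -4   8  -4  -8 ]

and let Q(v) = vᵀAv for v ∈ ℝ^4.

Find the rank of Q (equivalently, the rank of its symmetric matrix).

Congruent diagonalization of A (simultaneous row and column reduction) yields pivots -2, 0, 0, 0.
Counting signs: 1 negative, 3 zero.
The rank is the number of nonzero pivots: 1.

1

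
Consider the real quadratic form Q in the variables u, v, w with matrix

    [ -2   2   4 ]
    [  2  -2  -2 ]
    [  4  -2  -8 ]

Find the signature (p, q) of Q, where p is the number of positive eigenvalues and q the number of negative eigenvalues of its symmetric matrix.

(1, 2)

By Sylvester's law of inertia any congruent diagonalization of A has 1 positive, 2 negative and 0 zero entries.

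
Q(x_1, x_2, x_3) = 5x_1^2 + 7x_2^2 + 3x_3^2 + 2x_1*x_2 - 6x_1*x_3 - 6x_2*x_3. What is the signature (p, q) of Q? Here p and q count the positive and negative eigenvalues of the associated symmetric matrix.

Write A = [[5, 1, -3], [1, 7, -3], [-3, -3, 3]].
Applying the same elementary operations to the rows and columns of A produces a congruent diagonal matrix with entries 5, 34/5, 6/17.
Counting signs: 3 positive.

(3, 0)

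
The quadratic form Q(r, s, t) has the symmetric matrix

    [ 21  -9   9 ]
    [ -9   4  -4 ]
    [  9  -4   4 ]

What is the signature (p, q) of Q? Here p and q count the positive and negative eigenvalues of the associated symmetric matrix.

Symmetric row and column elimination reduces A to a congruent diagonal form with pivots 21, 1/7, 0.
That gives 2 positive, 1 zero pivots.

(2, 0)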